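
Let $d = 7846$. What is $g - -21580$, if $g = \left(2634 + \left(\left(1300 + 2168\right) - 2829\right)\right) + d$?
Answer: $32699$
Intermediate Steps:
$g = 11119$ ($g = \left(2634 + \left(\left(1300 + 2168\right) - 2829\right)\right) + 7846 = \left(2634 + \left(3468 - 2829\right)\right) + 7846 = \left(2634 + 639\right) + 7846 = 3273 + 7846 = 11119$)
$g - -21580 = 11119 - -21580 = 11119 + 21580 = 32699$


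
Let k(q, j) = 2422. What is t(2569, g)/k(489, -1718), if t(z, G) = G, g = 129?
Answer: 129/2422 ≈ 0.053262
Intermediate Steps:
t(2569, g)/k(489, -1718) = 129/2422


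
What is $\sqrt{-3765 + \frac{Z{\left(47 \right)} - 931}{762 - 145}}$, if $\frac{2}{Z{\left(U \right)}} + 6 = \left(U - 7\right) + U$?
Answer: $\frac{i \sqrt{116143348238}}{5553} \approx 61.372 i$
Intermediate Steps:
$Z{\left(U \right)} = \frac{2}{-13 + 2 U}$ ($Z{\left(U \right)} = \frac{2}{-6 + \left(\left(U - 7\right) + U\right)} = \frac{2}{-6 + \left(\left(-7 + U\right) + U\right)} = \frac{2}{-6 + \left(-7 + 2 U\right)} = \frac{2}{-13 + 2 U}$)
$\sqrt{-3765 + \frac{Z{\left(47 \right)} - 931}{762 - 145}} = \sqrt{-3765 + \frac{\frac{2}{-13 + 2 \cdot 47} - 931}{762 - 145}} = \sqrt{-3765 + \frac{\frac{2}{-13 + 94} - 931}{617}} = \sqrt{-3765 + \left(\frac{2}{81} - 931\right) \frac{1}{617}} = \sqrt{-3765 - \frac{75409}{49977}} = \sqrt{- \frac{188238814}{49977}} = \frac{i \sqrt{116143348238}}{5553}$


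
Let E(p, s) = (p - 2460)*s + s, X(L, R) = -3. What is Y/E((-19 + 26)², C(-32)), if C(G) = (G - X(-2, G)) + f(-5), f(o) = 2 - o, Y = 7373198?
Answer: 3686599/26510 ≈ 139.06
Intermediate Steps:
C(G) = 10 + G (C(G) = (G - 1*(-3)) + (2 - 1*(-5)) = (G + 3) + (2 + 5) = (3 + G) + 7 = 10 + G)
E(p, s) = s + s*(-2460 + p) (E(p, s) = (-2460 + p)*s + s = s*(-2460 + p) + s = s + s*(-2460 + p))
Y/E((-19 + 26)², C(-32)) = 7373198/(((10 - 32)*(-2459 + (-19 + 26)²))) = 7373198/((-22*(-2459 + 7²))) = 7373198/((-22*(-2459 + 49))) = 7373198/((-22*(-2410))) = 7373198/53020 = 7373198*(1/53020) = 3686599/26510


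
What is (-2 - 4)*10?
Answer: -60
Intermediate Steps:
(-2 - 4)*10 = -6*10 = -60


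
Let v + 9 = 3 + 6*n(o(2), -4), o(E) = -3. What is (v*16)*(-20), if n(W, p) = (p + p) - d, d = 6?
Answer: 28800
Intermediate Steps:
n(W, p) = -6 + 2*p (n(W, p) = (p + p) - 1*6 = 2*p - 6 = -6 + 2*p)
v = -90 (v = -9 + (3 + 6*(-6 + 2*(-4))) = -9 + (3 + 6*(-6 - 8)) = -9 + (3 + 6*(-14)) = -9 + (3 - 84) = -9 - 81 = -90)
(v*16)*(-20) = -90*16*(-20) = -1440*(-20) = 28800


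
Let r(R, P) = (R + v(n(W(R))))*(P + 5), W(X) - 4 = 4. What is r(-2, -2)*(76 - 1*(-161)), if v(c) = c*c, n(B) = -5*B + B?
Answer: 726642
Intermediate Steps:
W(X) = 8 (W(X) = 4 + 4 = 8)
n(B) = -4*B
v(c) = c²
r(R, P) = (5 + P)*(1024 + R) (r(R, P) = (R + (-4*8)²)*(P + 5) = (R + (-32)²)*(5 + P) = (R + 1024)*(5 + P) = (1024 + R)*(5 + P) = (5 + P)*(1024 + R))
r(-2, -2)*(76 - 1*(-161)) = (5120 + 5*(-2) + 1024*(-2) - 2*(-2))*(76 - 1*(-161)) = (5120 - 10 - 2048 + 4)*(76 + 161) = 3066*237 = 726642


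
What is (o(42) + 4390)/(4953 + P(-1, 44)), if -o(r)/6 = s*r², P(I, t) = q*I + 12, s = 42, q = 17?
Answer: -220069/2474 ≈ -88.953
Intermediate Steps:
P(I, t) = 12 + 17*I (P(I, t) = 17*I + 12 = 12 + 17*I)
o(r) = -252*r²
(o(42) + 4390)/(4953 + P(-1, 44)) = (-252*42² + 4390)/(4953 + (12 + 17*(-1))) = (-252*1764 + 4390)/(4953 + (12 - 17)) = (-444528 + 4390)/(4953 - 5) = -440138/4948 = -440138*1/4948 = -220069/2474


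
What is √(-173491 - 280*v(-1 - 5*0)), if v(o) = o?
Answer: I*√173211 ≈ 416.19*I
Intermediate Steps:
√(-173491 - 280*v(-1 - 5*0)) = √(-173491 - 280*(-1 - 5*0)) = √(-173491 - 280*(-1 + 0)) = √(-173491 - 280*(-1)) = √(-173491 + 280) = √(-173211) = I*√173211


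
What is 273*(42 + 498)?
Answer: 147420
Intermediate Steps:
273*(42 + 498) = 273*540 = 147420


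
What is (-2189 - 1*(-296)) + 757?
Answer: -1136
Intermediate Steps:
(-2189 - 1*(-296)) + 757 = (-2189 + 296) + 757 = -1893 + 757 = -1136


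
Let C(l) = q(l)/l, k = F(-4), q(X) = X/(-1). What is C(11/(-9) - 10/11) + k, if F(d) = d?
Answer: -5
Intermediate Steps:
q(X) = -X (q(X) = X*(-1) = -X)
k = -4
C(l) = -1 (C(l) = (-l)/l = -1)
C(11/(-9) - 10/11) + k = -1 - 4 = -5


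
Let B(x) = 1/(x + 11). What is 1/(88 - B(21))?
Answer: 32/2815 ≈ 0.011368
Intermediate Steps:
B(x) = 1/(11 + x)
1/(88 - B(21)) = 1/(88 - 1/(11 + 21)) = 1/(88 - 1/32) = 1/(2815/32) = 32/2815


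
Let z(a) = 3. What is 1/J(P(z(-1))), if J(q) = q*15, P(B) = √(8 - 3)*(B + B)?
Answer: √5/450 ≈ 0.0049690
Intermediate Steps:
P(B) = 2*B*√5 (P(B) = √5*(2*B) = 2*B*√5)
J(q) = 15*q
1/J(P(z(-1))) = 1/(15*(2*3*√5)) = 1/(15*(6*√5)) = 1/(90*√5) = √5/450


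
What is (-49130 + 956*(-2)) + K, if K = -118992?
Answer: -170034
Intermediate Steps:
(-49130 + 956*(-2)) + K = (-49130 + 956*(-2)) - 118992 = (-49130 - 1912) - 118992 = -51042 - 118992 = -170034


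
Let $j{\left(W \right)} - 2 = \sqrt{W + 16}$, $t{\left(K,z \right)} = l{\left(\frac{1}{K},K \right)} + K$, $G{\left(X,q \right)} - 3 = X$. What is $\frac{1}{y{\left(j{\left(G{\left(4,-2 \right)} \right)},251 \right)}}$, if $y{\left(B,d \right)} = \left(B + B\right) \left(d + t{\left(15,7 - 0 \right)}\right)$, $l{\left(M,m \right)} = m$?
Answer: $- \frac{1}{5339} + \frac{\sqrt{23}}{10678} \approx 0.00026183$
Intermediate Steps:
$G{\left(X,q \right)} = 3 + X$
$t{\left(K,z \right)} = 2 K$ ($t{\left(K,z \right)} = K + K = 2 K$)
$j{\left(W \right)} = 2 + \sqrt{16 + W}$ ($j{\left(W \right)} = 2 + \sqrt{W + 16} = 2 + \sqrt{16 + W}$)
$y{\left(B,d \right)} = 2 B \left(30 + d\right)$ ($y{\left(B,d \right)} = \left(B + B\right) \left(d + 2 \cdot 15\right) = 2 B \left(d + 30\right) = 2 B \left(30 + d\right)$)
$\frac{1}{y{\left(j{\left(G{\left(4,-2 \right)} \right)},251 \right)}} = \frac{1}{2 \left(2 + \sqrt{16 + \left(3 + 4\right)}\right) \left(30 + 251\right)} = \frac{1}{2 \left(2 + \sqrt{16 + 7}\right) 281} = \frac{1}{2 \left(2 + \sqrt{23}\right) 281} = \frac{1}{1124 + 562 \sqrt{23}}$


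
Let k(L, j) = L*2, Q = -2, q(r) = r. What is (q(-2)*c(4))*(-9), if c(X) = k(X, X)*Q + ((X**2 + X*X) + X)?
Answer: 360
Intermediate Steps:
k(L, j) = 2*L
c(X) = -3*X + 2*X**2 (c(X) = (2*X)*(-2) + ((X**2 + X*X) + X) = -4*X + ((X**2 + X**2) + X) = -4*X + (2*X**2 + X) = -4*X + (X + 2*X**2) = -3*X + 2*X**2)
(q(-2)*c(4))*(-9) = -8*(-3 + 2*4)*(-9) = -8*(-3 + 8)*(-9) = -8*5*(-9) = -2*20*(-9) = -40*(-9) = 360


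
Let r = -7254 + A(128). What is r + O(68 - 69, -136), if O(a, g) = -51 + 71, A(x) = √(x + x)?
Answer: -7218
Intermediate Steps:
A(x) = √2*√x (A(x) = √(2*x) = √2*√x)
O(a, g) = 20
r = -7238 (r = -7254 + √2*√128 = -7254 + √2*(8*√2) = -7254 + 16 = -7238)
r + O(68 - 69, -136) = -7238 + 20 = -7218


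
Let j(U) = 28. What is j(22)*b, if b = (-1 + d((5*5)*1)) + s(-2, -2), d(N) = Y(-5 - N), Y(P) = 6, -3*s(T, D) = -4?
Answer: 532/3 ≈ 177.33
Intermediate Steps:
s(T, D) = 4/3 (s(T, D) = -⅓*(-4) = 4/3)
d(N) = 6
b = 19/3 (b = (-1 + 6) + 4/3 = 5 + 4/3 = 19/3 ≈ 6.3333)
j(22)*b = 28*(19/3) = 532/3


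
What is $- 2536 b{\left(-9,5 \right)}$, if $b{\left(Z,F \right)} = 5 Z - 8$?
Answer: $134408$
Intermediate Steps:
$b{\left(Z,F \right)} = -8 + 5 Z$
$- 2536 b{\left(-9,5 \right)} = - 2536 \left(-8 + 5 \left(-9\right)\right) = - 2536 \left(-8 - 45\right) = \left(-2536\right) \left(-53\right) = 134408$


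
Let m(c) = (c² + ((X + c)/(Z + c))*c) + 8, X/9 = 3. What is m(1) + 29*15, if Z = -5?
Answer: 437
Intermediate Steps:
X = 27 (X = 9*3 = 27)
m(c) = 8 + c² + c*(27 + c)/(-5 + c) (m(c) = (c² + ((27 + c)/(-5 + c))*c) + 8 = (c² + c*(27 + c)/(-5 + c)) + 8 = 8 + c² + c*(27 + c)/(-5 + c))
m(1) + 29*15 = (-40 + 1³ - 4*1² + 35*1)/(-5 + 1) + 29*15 = (-40 + 1 - 4*1 + 35)/(-4) + 435 = -(-40 + 1 - 4 + 35)/4 + 435 = -¼*(-8) + 435 = 2 + 435 = 437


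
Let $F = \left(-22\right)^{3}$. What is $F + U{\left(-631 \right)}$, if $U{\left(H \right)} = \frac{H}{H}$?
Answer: $-10647$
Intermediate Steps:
$U{\left(H \right)} = 1$
$F = -10648$
$F + U{\left(-631 \right)} = -10648 + 1 = -10647$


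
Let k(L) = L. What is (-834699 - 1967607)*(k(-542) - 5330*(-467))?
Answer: -6973729037808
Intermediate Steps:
(-834699 - 1967607)*(k(-542) - 5330*(-467)) = (-834699 - 1967607)*(-542 - 5330*(-467)) = -2802306*(-542 + 2489110) = -2802306*2488568 = -6973729037808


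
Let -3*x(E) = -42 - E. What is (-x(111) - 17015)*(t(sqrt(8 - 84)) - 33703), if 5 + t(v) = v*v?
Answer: 576557744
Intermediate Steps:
x(E) = 14 + E/3 (x(E) = -(-42 - E)/3 = 14 + E/3)
t(v) = -5 + v**2 (t(v) = -5 + v*v = -5 + v**2)
(-x(111) - 17015)*(t(sqrt(8 - 84)) - 33703) = (-(14 + (1/3)*111) - 17015)*((-5 + (sqrt(8 - 84))**2) - 33703) = (-(14 + 37) - 17015)*((-5 + (sqrt(-76))**2) - 33703) = (-1*51 - 17015)*((-5 + (2*I*sqrt(19))**2) - 33703) = (-51 - 17015)*((-5 - 76) - 33703) = -17066*(-81 - 33703) = -17066*(-33784) = 576557744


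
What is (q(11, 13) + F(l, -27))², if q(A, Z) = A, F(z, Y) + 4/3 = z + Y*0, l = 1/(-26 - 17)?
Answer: 1547536/16641 ≈ 92.995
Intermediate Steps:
l = -1/43 (l = 1/(-43) = -1/43 ≈ -0.023256)
F(z, Y) = -4/3 + z (F(z, Y) = -4/3 + (z + Y*0) = -4/3 + (z + 0) = -4/3 + z)
(q(11, 13) + F(l, -27))² = (11 + (-4/3 - 1/43))² = (11 - 175/129)² = (1244/129)² = 1547536/16641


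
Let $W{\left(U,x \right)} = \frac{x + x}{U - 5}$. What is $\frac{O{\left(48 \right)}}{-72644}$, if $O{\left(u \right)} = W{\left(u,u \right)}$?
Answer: $- \frac{24}{780923} \approx -3.0733 \cdot 10^{-5}$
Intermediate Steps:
$W{\left(U,x \right)} = \frac{2 x}{-5 + U}$
$O{\left(u \right)} = \frac{2 u}{-5 + u}$
$\frac{O{\left(48 \right)}}{-72644} = \frac{2 \cdot 48 \frac{1}{-5 + 48}}{-72644} = 2 \cdot 48 \cdot \frac{1}{43} \left(- \frac{1}{72644}\right) = \frac{96}{43} \left(- \frac{1}{72644}\right) = - \frac{24}{780923}$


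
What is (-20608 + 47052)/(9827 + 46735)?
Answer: 1202/2571 ≈ 0.46752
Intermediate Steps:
(-20608 + 47052)/(9827 + 46735) = 26444/56562 = 26444*(1/56562) = 1202/2571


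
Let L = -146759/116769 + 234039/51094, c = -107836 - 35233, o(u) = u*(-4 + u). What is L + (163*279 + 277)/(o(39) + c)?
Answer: 634253100940859/211358434201836 ≈ 3.0008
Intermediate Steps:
c = -143069
L = 19829995645/5966195286 (L = -146759*1/116769 + 234039*(1/51094) = -146759/116769 + 234039/51094 = 19829995645/5966195286 ≈ 3.3237)
L + (163*279 + 277)/(o(39) + c) = 19829995645/5966195286 + (163*279 + 277)/(39*(-4 + 39) - 143069) = 19829995645/5966195286 + (45477 + 277)/(39*35 - 143069) = 19829995645/5966195286 + 45754/(1365 - 143069) = 19829995645/5966195286 + 45754/(-141704) = 19829995645/5966195286 + 45754*(-1/141704) = 19829995645/5966195286 - 22877/70852 = 634253100940859/211358434201836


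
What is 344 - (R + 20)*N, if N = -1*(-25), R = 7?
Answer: -331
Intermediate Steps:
N = 25
344 - (R + 20)*N = 344 - (7 + 20)*25 = 344 - 27*25 = 344 - 1*675 = 344 - 675 = -331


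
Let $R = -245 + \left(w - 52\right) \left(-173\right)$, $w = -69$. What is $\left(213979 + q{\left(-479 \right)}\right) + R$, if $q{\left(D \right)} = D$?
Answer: $234188$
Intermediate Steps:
$R = 20688$ ($R = -245 + \left(-69 - 52\right) \left(-173\right) = -245 - -20933 = -245 + 20933 = 20688$)
$\left(213979 + q{\left(-479 \right)}\right) + R = \left(213979 - 479\right) + 20688 = 213500 + 20688 = 234188$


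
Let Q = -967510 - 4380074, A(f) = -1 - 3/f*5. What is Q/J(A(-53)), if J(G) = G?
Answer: 141710976/19 ≈ 7.4585e+6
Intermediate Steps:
A(f) = -1 - 15/f
Q = -5347584
Q/J(A(-53)) = -5347584*(-53/(-15 - 1*(-53))) = -5347584*(-53/(-15 + 53)) = -5347584/((-1/53*38)) = -5347584/(-38/53) = -5347584*(-53/38) = 141710976/19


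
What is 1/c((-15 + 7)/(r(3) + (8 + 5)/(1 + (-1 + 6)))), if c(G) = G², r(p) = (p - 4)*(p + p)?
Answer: 529/2304 ≈ 0.22960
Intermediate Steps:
r(p) = 2*p*(-4 + p) (r(p) = (-4 + p)*(2*p) = 2*p*(-4 + p))
1/c((-15 + 7)/(r(3) + (8 + 5)/(1 + (-1 + 6)))) = 1/(((-15 + 7)/(2*3*(-4 + 3) + (8 + 5)/(1 + (-1 + 6))))²) = 1/((-8/(2*3*(-1) + 13/(1 + 5)))²) = 1/((-8/(-6 + 13/6))²) = 1/((-8/(-23/6))²) = 1/((-8*(-6/23))²) = 1/((48/23)²) = 1/(2304/529) = 529/2304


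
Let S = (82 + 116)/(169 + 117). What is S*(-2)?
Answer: -18/13 ≈ -1.3846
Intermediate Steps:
S = 9/13 (S = 198/286 = 198*(1/286) = 9/13 ≈ 0.69231)
S*(-2) = (9/13)*(-2) = -18/13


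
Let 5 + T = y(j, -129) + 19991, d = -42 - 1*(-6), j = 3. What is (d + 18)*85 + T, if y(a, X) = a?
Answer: 18459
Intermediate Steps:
d = -36 (d = -42 + 6 = -36)
T = 19989 (T = -5 + (3 + 19991) = -5 + 19994 = 19989)
(d + 18)*85 + T = (-36 + 18)*85 + 19989 = -18*85 + 19989 = -1530 + 19989 = 18459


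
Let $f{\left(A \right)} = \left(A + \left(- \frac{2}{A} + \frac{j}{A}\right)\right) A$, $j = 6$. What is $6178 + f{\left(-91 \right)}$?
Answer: $14463$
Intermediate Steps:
$f{\left(A \right)} = A \left(A + \frac{4}{A}\right)$ ($f{\left(A \right)} = \left(A + \left(- \frac{2}{A} + \frac{6}{A}\right)\right) A = \left(A + \frac{4}{A}\right) A = A \left(A + \frac{4}{A}\right)$)
$6178 + f{\left(-91 \right)} = 6178 + \left(4 + \left(-91\right)^{2}\right) = 6178 + \left(4 + 8281\right) = 6178 + 8285 = 14463$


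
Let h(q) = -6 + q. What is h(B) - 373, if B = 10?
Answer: -369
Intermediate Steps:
h(B) - 373 = (-6 + 10) - 373 = 4 - 373 = -369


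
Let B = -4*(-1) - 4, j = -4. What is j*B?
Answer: 0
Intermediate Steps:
B = 0 (B = 4 - 4 = 0)
j*B = -4*0 = 0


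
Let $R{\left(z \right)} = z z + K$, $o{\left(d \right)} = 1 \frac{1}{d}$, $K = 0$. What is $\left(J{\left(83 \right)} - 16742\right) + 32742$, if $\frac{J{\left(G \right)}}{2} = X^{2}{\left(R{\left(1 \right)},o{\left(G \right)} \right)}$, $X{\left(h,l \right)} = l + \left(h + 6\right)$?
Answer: $\frac{110901448}{6889} \approx 16098.0$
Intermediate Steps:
$o{\left(d \right)} = \frac{1}{d}$
$R{\left(z \right)} = z^{2}$ ($R{\left(z \right)} = z z + 0 = z^{2} + 0 = z^{2}$)
$X{\left(h,l \right)} = 6 + h + l$ ($X{\left(h,l \right)} = l + \left(6 + h\right) = 6 + h + l$)
$J{\left(G \right)} = 2 \left(7 + \frac{1}{G}\right)^{2}$ ($J{\left(G \right)} = 2 \left(6 + 1^{2} + \frac{1}{G}\right)^{2} = 2 \left(6 + 1 + \frac{1}{G}\right)^{2} = 2 \left(7 + \frac{1}{G}\right)^{2}$)
$\left(J{\left(83 \right)} - 16742\right) + 32742 = \left(\frac{2 \left(1 + 7 \cdot 83\right)^{2}}{6889} - 16742\right) + 32742 = \left(2 \cdot \frac{1}{6889} \left(1 + 581\right)^{2} - 16742\right) + 32742 = \left(2 \cdot \frac{1}{6889} \cdot 582^{2} - 16742\right) + 32742 = \left(2 \cdot \frac{1}{6889} \cdot 338724 - 16742\right) + 32742 = \left(\frac{677448}{6889} - 16742\right) + 32742 = - \frac{114658190}{6889} + 32742 = \frac{110901448}{6889}$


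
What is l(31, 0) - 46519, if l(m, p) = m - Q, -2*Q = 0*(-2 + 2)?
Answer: -46488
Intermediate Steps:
Q = 0 (Q = -0*(-2 + 2) = -0*0 = -1/2*0 = 0)
l(m, p) = m (l(m, p) = m - 1*0 = m + 0 = m)
l(31, 0) - 46519 = 31 - 46519 = -46488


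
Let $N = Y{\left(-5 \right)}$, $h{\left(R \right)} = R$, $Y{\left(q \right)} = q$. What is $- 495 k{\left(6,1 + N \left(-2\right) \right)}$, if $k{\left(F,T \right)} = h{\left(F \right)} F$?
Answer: $-17820$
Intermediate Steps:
$N = -5$
$k{\left(F,T \right)} = F^{2}$ ($k{\left(F,T \right)} = F F = F^{2}$)
$- 495 k{\left(6,1 + N \left(-2\right) \right)} = - 495 \cdot 6^{2} = \left(-495\right) 36 = -17820$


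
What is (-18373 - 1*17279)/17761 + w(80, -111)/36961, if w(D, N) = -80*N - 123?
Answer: -1162200495/656464321 ≈ -1.7704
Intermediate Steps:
w(D, N) = -123 - 80*N
(-18373 - 1*17279)/17761 + w(80, -111)/36961 = (-18373 - 1*17279)/17761 + (-123 - 80*(-111))/36961 = (-18373 - 17279)*(1/17761) + (-123 + 8880)*(1/36961) = -35652*1/17761 + 8757*(1/36961) = -35652/17761 + 8757/36961 = -1162200495/656464321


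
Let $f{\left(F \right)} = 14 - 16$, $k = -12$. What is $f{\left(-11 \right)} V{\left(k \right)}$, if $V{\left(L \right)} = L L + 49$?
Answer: $-386$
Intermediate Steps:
$V{\left(L \right)} = 49 + L^{2}$ ($V{\left(L \right)} = L^{2} + 49 = 49 + L^{2}$)
$f{\left(F \right)} = -2$
$f{\left(-11 \right)} V{\left(k \right)} = - 2 \left(49 + \left(-12\right)^{2}\right) = - 2 \left(49 + 144\right) = \left(-2\right) 193 = -386$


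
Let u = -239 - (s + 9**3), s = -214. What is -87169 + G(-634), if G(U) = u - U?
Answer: -87289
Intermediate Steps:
u = -754 (u = -239 - (-214 + 9**3) = -239 - (-214 + 729) = -239 - 1*515 = -239 - 515 = -754)
G(U) = -754 - U
-87169 + G(-634) = -87169 + (-754 - 1*(-634)) = -87169 + (-754 + 634) = -87169 - 120 = -87289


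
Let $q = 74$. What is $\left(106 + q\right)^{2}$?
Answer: $32400$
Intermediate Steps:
$\left(106 + q\right)^{2} = \left(106 + 74\right)^{2} = 180^{2} = 32400$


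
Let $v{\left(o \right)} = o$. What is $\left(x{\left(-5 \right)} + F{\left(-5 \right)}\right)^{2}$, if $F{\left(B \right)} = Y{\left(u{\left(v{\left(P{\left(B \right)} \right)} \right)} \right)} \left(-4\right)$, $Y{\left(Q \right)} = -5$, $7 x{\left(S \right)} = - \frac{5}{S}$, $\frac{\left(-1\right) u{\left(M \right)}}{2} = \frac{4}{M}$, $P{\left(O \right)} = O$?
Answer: $\frac{19881}{49} \approx 405.73$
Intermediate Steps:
$u{\left(M \right)} = - \frac{8}{M}$ ($u{\left(M \right)} = - 2 \frac{4}{M} = - \frac{8}{M}$)
$x{\left(S \right)} = - \frac{5}{7 S}$ ($x{\left(S \right)} = \frac{\left(-5\right) \frac{1}{S}}{7} = - \frac{5}{7 S}$)
$F{\left(B \right)} = 20$ ($F{\left(B \right)} = \left(-5\right) \left(-4\right) = 20$)
$\left(x{\left(-5 \right)} + F{\left(-5 \right)}\right)^{2} = \left(- \frac{5}{7 \left(-5\right)} + 20\right)^{2} = \left(\left(- \frac{5}{7}\right) \left(- \frac{1}{5}\right) + 20\right)^{2} = \left(\frac{1}{7} + 20\right)^{2} = \left(\frac{141}{7}\right)^{2} = \frac{19881}{49}$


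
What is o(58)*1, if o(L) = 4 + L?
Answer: 62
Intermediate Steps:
o(58)*1 = (4 + 58)*1 = 62*1 = 62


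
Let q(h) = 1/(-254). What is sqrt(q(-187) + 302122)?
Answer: sqrt(19491702698)/254 ≈ 549.66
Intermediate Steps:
q(h) = -1/254
sqrt(q(-187) + 302122) = sqrt(-1/254 + 302122) = sqrt(76738987/254) = sqrt(19491702698)/254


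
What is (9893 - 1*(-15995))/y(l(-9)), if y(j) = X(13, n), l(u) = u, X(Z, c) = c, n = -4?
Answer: -6472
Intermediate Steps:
y(j) = -4
(9893 - 1*(-15995))/y(l(-9)) = (9893 - 1*(-15995))/(-4) = (9893 + 15995)*(-¼) = 25888*(-¼) = -6472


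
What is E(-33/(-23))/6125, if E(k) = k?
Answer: 33/140875 ≈ 0.00023425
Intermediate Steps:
E(-33/(-23))/6125 = -33/(-23)/6125 = -33*(-1/23)*(1/6125) = (33/23)*(1/6125) = 33/140875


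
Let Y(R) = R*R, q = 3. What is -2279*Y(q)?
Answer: -20511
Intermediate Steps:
Y(R) = R²
-2279*Y(q) = -2279*3² = -2279*9 = -20511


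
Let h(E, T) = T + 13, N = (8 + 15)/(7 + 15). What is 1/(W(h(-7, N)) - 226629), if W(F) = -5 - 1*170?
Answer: -1/226804 ≈ -4.4091e-6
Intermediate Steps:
N = 23/22 ≈ 1.0455
h(E, T) = 13 + T
W(F) = -175 (W(F) = -5 - 170 = -175)
1/(W(h(-7, N)) - 226629) = 1/(-175 - 226629) = 1/(-226804) = -1/226804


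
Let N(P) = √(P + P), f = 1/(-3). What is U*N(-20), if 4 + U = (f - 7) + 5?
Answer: -38*I*√10/3 ≈ -40.056*I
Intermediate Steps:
f = -⅓ (f = 1*(-⅓) = -⅓ ≈ -0.33333)
N(P) = √2*√P (N(P) = √(2*P) = √2*√P)
U = -19/3 (U = -4 + ((-⅓ - 7) + 5) = -4 + (-22/3 + 5) = -4 - 7/3 = -19/3 ≈ -6.3333)
U*N(-20) = -19*√2*√(-20)/3 = -19*√2*2*I*√5/3 = -38*I*√10/3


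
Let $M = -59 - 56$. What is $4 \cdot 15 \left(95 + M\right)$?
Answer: $-1200$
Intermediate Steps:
$M = -115$ ($M = -59 - 56 = -115$)
$4 \cdot 15 \left(95 + M\right) = 4 \cdot 15 \left(95 - 115\right) = 60 \left(-20\right) = -1200$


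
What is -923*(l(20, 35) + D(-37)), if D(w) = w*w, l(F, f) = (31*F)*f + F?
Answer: -21311147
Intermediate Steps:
l(F, f) = F + 31*F*f (l(F, f) = 31*F*f + F = F + 31*F*f)
D(w) = w²
-923*(l(20, 35) + D(-37)) = -923*(20*(1 + 31*35) + (-37)²) = -923*(20*(1 + 1085) + 1369) = -923*(20*1086 + 1369) = -923*(21720 + 1369) = -923*23089 = -21311147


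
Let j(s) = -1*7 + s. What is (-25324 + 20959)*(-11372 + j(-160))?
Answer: 50367735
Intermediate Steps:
j(s) = -7 + s
(-25324 + 20959)*(-11372 + j(-160)) = (-25324 + 20959)*(-11372 + (-7 - 160)) = -4365*(-11372 - 167) = -4365*(-11539) = 50367735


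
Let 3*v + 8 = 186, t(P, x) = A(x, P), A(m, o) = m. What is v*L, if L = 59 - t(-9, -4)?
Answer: 3738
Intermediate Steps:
t(P, x) = x
v = 178/3 (v = -8/3 + (1/3)*186 = -8/3 + 62 = 178/3 ≈ 59.333)
L = 63 (L = 59 - 1*(-4) = 59 + 4 = 63)
v*L = (178/3)*63 = 3738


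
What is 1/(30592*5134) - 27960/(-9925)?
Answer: 878275764161/311762766080 ≈ 2.8171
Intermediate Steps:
1/(30592*5134) - 27960/(-9925) = (1/30592)*(1/5134) - 27960*(-1/9925) = 1/157059328 + 5592/1985 = 878275764161/311762766080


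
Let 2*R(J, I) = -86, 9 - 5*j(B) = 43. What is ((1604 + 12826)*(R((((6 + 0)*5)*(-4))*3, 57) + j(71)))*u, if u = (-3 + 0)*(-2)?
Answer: -4311684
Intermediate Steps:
j(B) = -34/5 (j(B) = 9/5 - ⅕*43 = 9/5 - 43/5 = -34/5)
R(J, I) = -43 (R(J, I) = (½)*(-86) = -43)
u = 6 (u = -3*(-2) = 6)
((1604 + 12826)*(R((((6 + 0)*5)*(-4))*3, 57) + j(71)))*u = ((1604 + 12826)*(-43 - 34/5))*6 = (14430*(-249/5))*6 = -718614*6 = -4311684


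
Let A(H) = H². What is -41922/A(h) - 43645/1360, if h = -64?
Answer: -1473649/34816 ≈ -42.327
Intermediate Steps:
-41922/A(h) - 43645/1360 = -41922/((-64)²) - 43645/1360 = -41922/4096 - 43645*1/1360 = -41922*1/4096 - 8729/272 = -20961/2048 - 8729/272 = -1473649/34816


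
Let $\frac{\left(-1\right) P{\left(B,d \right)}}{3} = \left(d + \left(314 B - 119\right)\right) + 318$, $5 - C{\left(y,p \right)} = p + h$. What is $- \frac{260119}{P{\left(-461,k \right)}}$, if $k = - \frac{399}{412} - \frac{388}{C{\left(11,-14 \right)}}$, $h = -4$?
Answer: $- \frac{2464887644}{4109916639} \approx -0.59974$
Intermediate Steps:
$C{\left(y,p \right)} = 9 - p$ ($C{\left(y,p \right)} = 5 - \left(p - 4\right) = 5 - \left(-4 + p\right) = 9 - p$)
$k = - \frac{169033}{9476}$ ($k = - \frac{399}{412} - \frac{388}{9 - -14} = \left(-399\right) \frac{1}{412} - \frac{388}{9 + 14} = - \frac{399}{412} - \frac{388}{23} = - \frac{169033}{9476} \approx -17.838$)
$P{\left(B,d \right)} = -597 - 942 B - 3 d$ ($P{\left(B,d \right)} = - 3 \left(\left(d + \left(314 B - 119\right)\right) + 318\right) = - 3 \left(\left(d + \left(-119 + 314 B\right)\right) + 318\right) = - 3 \left(\left(-119 + d + 314 B\right) + 318\right) = - 3 \left(199 + d + 314 B\right) = -597 - 942 B - 3 d$)
$- \frac{260119}{P{\left(-461,k \right)}} = - \frac{260119}{-597 - -434262 - - \frac{507099}{9476}} = - \frac{260119}{-597 + 434262 + \frac{507099}{9476}} = - \frac{260119}{\frac{4109916639}{9476}} = \left(-260119\right) \frac{9476}{4109916639} = - \frac{2464887644}{4109916639}$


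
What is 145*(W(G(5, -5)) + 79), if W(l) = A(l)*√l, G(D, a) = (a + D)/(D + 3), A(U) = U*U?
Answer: 11455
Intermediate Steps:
A(U) = U²
G(D, a) = (D + a)/(3 + D)
W(l) = l^(5/2) (W(l) = l²*√l = l^(5/2))
145*(W(G(5, -5)) + 79) = 145*(((5 - 5)/(3 + 5))^(5/2) + 79) = 145*((0/8)^(5/2) + 79) = 145*(((⅛)*0)^(5/2) + 79) = 145*(0^(5/2) + 79) = 145*(0 + 79) = 145*79 = 11455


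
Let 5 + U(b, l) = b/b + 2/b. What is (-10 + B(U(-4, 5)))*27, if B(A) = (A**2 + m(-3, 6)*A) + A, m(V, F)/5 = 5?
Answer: -11529/4 ≈ -2882.3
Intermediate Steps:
m(V, F) = 25 (m(V, F) = 5*5 = 25)
U(b, l) = -4 + 2/b (U(b, l) = -5 + (b/b + 2/b) = -5 + (1 + 2/b) = -4 + 2/b)
B(A) = A**2 + 26*A (B(A) = (A**2 + 25*A) + A = A**2 + 26*A)
(-10 + B(U(-4, 5)))*27 = (-10 + (-4 + 2/(-4))*(26 + (-4 + 2/(-4))))*27 = (-10 + (-4 + 2*(-1/4))*(26 + (-4 + 2*(-1/4))))*27 = (-10 + (-4 - 1/2)*(26 + (-4 - 1/2)))*27 = (-10 - 9*(26 - 9/2)/2)*27 = (-10 - 9/2*43/2)*27 = (-10 - 387/4)*27 = -427/4*27 = -11529/4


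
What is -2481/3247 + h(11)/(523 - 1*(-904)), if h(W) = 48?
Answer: -3384531/4633469 ≈ -0.73045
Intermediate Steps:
-2481/3247 + h(11)/(523 - 1*(-904)) = -2481/3247 + 48/(523 - 1*(-904)) = -2481*1/3247 + 48/(523 + 904) = -2481/3247 + 48/1427 = -3384531/4633469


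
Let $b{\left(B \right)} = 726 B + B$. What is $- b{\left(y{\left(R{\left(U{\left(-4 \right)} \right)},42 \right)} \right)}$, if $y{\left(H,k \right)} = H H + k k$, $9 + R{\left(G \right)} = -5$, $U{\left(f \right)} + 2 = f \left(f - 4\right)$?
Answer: $-1424920$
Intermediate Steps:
$U{\left(f \right)} = -2 + f \left(-4 + f\right)$ ($U{\left(f \right)} = -2 + f \left(f - 4\right) = -2 + f \left(-4 + f\right)$)
$R{\left(G \right)} = -14$ ($R{\left(G \right)} = -9 - 5 = -14$)
$y{\left(H,k \right)} = H^{2} + k^{2}$
$b{\left(B \right)} = 727 B$
$- b{\left(y{\left(R{\left(U{\left(-4 \right)} \right)},42 \right)} \right)} = - 727 \left(\left(-14\right)^{2} + 42^{2}\right) = - 727 \left(196 + 1764\right) = - 727 \cdot 1960 = \left(-1\right) 1424920 = -1424920$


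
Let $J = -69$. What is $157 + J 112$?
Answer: $-7571$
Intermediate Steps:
$157 + J 112 = 157 - 7728 = -7571$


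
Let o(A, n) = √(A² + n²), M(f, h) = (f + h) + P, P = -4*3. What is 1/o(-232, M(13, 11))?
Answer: √3373/13492 ≈ 0.0043046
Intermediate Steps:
P = -12
M(f, h) = -12 + f + h (M(f, h) = (f + h) - 12 = -12 + f + h)
1/o(-232, M(13, 11)) = 1/(√((-232)² + (-12 + 13 + 11)²)) = 1/(√(53824 + 12²)) = 1/(√(53824 + 144)) = 1/(√53968) = 1/(4*√3373) = √3373/13492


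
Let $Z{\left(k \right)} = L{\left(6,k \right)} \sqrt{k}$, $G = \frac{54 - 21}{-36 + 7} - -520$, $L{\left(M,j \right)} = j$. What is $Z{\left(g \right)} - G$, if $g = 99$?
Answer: $- \frac{15047}{29} + 297 \sqrt{11} \approx 466.18$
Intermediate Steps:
$G = \frac{15047}{29}$ ($G = \frac{33}{-29} + 520 = 33 \left(- \frac{1}{29}\right) + 520 = - \frac{33}{29} + 520 = \frac{15047}{29} \approx 518.86$)
$Z{\left(k \right)} = k^{\frac{3}{2}}$ ($Z{\left(k \right)} = k \sqrt{k} = k^{\frac{3}{2}}$)
$Z{\left(g \right)} - G = 99^{\frac{3}{2}} - \frac{15047}{29} = 297 \sqrt{11} - \frac{15047}{29} = - \frac{15047}{29} + 297 \sqrt{11}$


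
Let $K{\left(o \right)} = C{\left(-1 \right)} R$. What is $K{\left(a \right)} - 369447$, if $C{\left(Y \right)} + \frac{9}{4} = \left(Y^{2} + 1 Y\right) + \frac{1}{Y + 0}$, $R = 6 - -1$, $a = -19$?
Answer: $- \frac{1477879}{4} \approx -3.6947 \cdot 10^{5}$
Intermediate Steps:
$R = 7$ ($R = 6 + 1 = 7$)
$C{\left(Y \right)} = - \frac{9}{4} + Y + \frac{1}{Y} + Y^{2}$ ($C{\left(Y \right)} = - \frac{9}{4} + \left(\left(Y^{2} + 1 Y\right) + \frac{1}{Y + 0}\right) = - \frac{9}{4} + \left(\left(Y^{2} + Y\right) + \frac{1}{Y}\right) = - \frac{9}{4} + \left(\left(Y + Y^{2}\right) + \frac{1}{Y}\right) = - \frac{9}{4} + \left(Y + \frac{1}{Y} + Y^{2}\right) = - \frac{9}{4} + Y + \frac{1}{Y} + Y^{2}$)
$K{\left(o \right)} = - \frac{91}{4}$ ($K{\left(o \right)} = \left(- \frac{9}{4} - 1 + \frac{1}{-1} + \left(-1\right)^{2}\right) 7 = \left(- \frac{9}{4} - 1 - 1 + 1\right) 7 = \left(- \frac{13}{4}\right) 7 = - \frac{91}{4}$)
$K{\left(a \right)} - 369447 = - \frac{91}{4} - 369447 = - \frac{1477879}{4}$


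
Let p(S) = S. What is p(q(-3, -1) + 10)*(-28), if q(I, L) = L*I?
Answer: -364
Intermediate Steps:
q(I, L) = I*L
p(q(-3, -1) + 10)*(-28) = (-3*(-1) + 10)*(-28) = (3 + 10)*(-28) = 13*(-28) = -364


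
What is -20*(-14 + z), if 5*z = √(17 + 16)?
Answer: 280 - 4*√33 ≈ 257.02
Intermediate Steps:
z = √33/5 (z = √(17 + 16)/5 = √33/5 ≈ 1.1489)
-20*(-14 + z) = -20*(-14 + √33/5) = 280 - 4*√33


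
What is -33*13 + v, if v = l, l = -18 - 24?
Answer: -471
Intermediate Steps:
l = -42
v = -42
-33*13 + v = -33*13 - 42 = -429 - 42 = -471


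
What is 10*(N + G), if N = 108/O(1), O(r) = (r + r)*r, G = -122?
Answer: -680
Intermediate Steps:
O(r) = 2*r² (O(r) = (2*r)*r = 2*r²)
N = 54 (N = 108/((2*1²)) = 108/((2*1)) = 108/2 = 108*(½) = 54)
10*(N + G) = 10*(54 - 122) = 10*(-68) = -680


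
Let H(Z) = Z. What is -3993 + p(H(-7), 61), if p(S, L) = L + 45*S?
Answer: -4247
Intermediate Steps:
-3993 + p(H(-7), 61) = -3993 + (61 + 45*(-7)) = -3993 + (61 - 315) = -3993 - 254 = -4247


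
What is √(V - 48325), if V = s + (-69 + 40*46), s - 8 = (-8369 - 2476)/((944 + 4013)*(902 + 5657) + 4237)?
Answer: I*√123040662627044185/1625860 ≈ 215.75*I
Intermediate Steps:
s = 52025351/6503440 (s = 8 + (-8369 - 2476)/((944 + 4013)*(902 + 5657) + 4237) = 8 - 10845/(4957*6559 + 4237) = 8 - 10845/(32512963 + 4237) = 8 - 10845/32517200 = 8 - 10845*1/32517200 = 8 - 2169/6503440 = 52025351/6503440 ≈ 7.9997)
V = 11569617591/6503440 (V = 52025351/6503440 + (-69 + 40*46) = 52025351/6503440 + (-69 + 1840) = 52025351/6503440 + 1771 = 11569617591/6503440 ≈ 1779.0)
√(V - 48325) = √(11569617591/6503440 - 48325) = √(-302709120409/6503440) = I*√123040662627044185/1625860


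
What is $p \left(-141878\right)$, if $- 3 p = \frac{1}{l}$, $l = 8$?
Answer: $\frac{70939}{12} \approx 5911.6$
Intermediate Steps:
$p = - \frac{1}{24}$ ($p = - \frac{1}{3 \cdot 8} = \left(- \frac{1}{3}\right) \frac{1}{8} = - \frac{1}{24} \approx -0.041667$)
$p \left(-141878\right) = \left(- \frac{1}{24}\right) \left(-141878\right) = \frac{70939}{12}$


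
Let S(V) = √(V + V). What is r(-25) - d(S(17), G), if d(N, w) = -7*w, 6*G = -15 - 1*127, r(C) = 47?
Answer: -356/3 ≈ -118.67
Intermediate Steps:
S(V) = √2*√V (S(V) = √(2*V) = √2*√V)
G = -71/3 (G = (-15 - 1*127)/6 = (-15 - 127)/6 = (⅙)*(-142) = -71/3 ≈ -23.667)
r(-25) - d(S(17), G) = 47 - (-7)*(-71)/3 = 47 - 1*497/3 = 47 - 497/3 = -356/3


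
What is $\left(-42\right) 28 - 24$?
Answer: $-1200$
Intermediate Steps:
$\left(-42\right) 28 - 24 = -1176 - 24 = -1200$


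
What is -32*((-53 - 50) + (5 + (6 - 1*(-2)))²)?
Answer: -2112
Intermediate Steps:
-32*((-53 - 50) + (5 + (6 - 1*(-2)))²) = -32*(-103 + (5 + (6 + 2))²) = -32*(-103 + (5 + 8)²) = -32*(-103 + 13²) = -32*(-103 + 169) = -32*66 = -2112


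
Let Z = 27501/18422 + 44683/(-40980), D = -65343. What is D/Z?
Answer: -24664811805540/151920377 ≈ -1.6235e+5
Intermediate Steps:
Z = 151920377/377466780 (Z = 27501*(1/18422) + 44683*(-1/40980) = 27501/18422 - 44683/40980 = 151920377/377466780 ≈ 0.40247)
D/Z = -65343/151920377/377466780 = -65343*377466780/151920377 = -24664811805540/151920377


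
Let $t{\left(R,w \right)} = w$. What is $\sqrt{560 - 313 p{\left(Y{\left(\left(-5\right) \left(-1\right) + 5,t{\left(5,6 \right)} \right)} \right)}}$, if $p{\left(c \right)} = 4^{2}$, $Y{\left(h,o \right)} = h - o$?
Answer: $4 i \sqrt{278} \approx 66.693 i$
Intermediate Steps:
$p{\left(c \right)} = 16$
$\sqrt{560 - 313 p{\left(Y{\left(\left(-5\right) \left(-1\right) + 5,t{\left(5,6 \right)} \right)} \right)}} = \sqrt{560 - 5008} = \sqrt{-4448} = 4 i \sqrt{278}$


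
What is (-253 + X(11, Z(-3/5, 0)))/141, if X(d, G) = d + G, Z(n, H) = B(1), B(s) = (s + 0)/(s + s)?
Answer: -161/94 ≈ -1.7128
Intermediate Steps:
B(s) = ½ (B(s) = s/((2*s)) = s*(1/(2*s)) = ½)
Z(n, H) = ½
X(d, G) = G + d
(-253 + X(11, Z(-3/5, 0)))/141 = (-253 + (½ + 11))/141 = (-253 + 23/2)*(1/141) = -483/2*1/141 = -161/94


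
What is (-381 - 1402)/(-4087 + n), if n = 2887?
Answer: 1783/1200 ≈ 1.4858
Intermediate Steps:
(-381 - 1402)/(-4087 + n) = (-381 - 1402)/(-4087 + 2887) = -1783/(-1200) = -1783*(-1/1200) = 1783/1200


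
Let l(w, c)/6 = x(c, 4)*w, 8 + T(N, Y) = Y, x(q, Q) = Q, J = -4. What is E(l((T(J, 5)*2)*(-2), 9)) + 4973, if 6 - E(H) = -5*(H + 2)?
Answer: 6429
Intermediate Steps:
T(N, Y) = -8 + Y
l(w, c) = 24*w (l(w, c) = 6*(4*w) = 24*w)
E(H) = 16 + 5*H (E(H) = 6 - (-5)*(H + 2) = 6 - (-5)*(2 + H) = 6 - (-10 - 5*H) = 6 + (10 + 5*H) = 16 + 5*H)
E(l((T(J, 5)*2)*(-2), 9)) + 4973 = (16 + 5*(24*(((-8 + 5)*2)*(-2)))) + 4973 = (16 + 5*(24*(-3*2*(-2)))) + 4973 = (16 + 5*(24*(-6*(-2)))) + 4973 = (16 + 5*(24*12)) + 4973 = (16 + 5*288) + 4973 = (16 + 1440) + 4973 = 1456 + 4973 = 6429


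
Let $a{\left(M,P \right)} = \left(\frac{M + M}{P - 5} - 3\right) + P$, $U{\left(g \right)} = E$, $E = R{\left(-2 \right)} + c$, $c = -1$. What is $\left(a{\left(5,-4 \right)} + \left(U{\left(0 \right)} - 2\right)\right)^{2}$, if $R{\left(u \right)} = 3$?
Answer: $\frac{5329}{81} \approx 65.79$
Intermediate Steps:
$E = 2$ ($E = 3 - 1 = 2$)
$U{\left(g \right)} = 2$
$a{\left(M,P \right)} = -3 + P + \frac{2 M}{-5 + P}$ ($a{\left(M,P \right)} = \left(\frac{2 M}{-5 + P} - 3\right) + P = \left(-3 + \frac{2 M}{-5 + P}\right) + P = -3 + P + \frac{2 M}{-5 + P}$)
$\left(a{\left(5,-4 \right)} + \left(U{\left(0 \right)} - 2\right)\right)^{2} = \left(\frac{15 + \left(-4\right)^{2} - -32 + 2 \cdot 5}{-5 - 4} + \left(2 - 2\right)\right)^{2} = \left(\frac{15 + 16 + 32 + 10}{-9} + 0\right)^{2} = \left(\left(- \frac{1}{9}\right) 73 + 0\right)^{2} = \left(- \frac{73}{9} + 0\right)^{2} = \left(- \frac{73}{9}\right)^{2} = \frac{5329}{81}$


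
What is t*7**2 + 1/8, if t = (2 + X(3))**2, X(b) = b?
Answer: 9801/8 ≈ 1225.1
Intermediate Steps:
t = 25 (t = (2 + 3)**2 = 5**2 = 25)
t*7**2 + 1/8 = 25*7**2 + 1/8 = 25*49 + 1/8 = 1225 + 1/8 = 9801/8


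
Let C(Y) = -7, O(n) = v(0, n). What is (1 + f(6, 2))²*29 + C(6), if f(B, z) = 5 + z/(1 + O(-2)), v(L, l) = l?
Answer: 457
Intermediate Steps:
O(n) = n
f(B, z) = 5 - z (f(B, z) = 5 + z/(1 - 2) = 5 + z/(-1) = 5 + z*(-1) = 5 - z)
(1 + f(6, 2))²*29 + C(6) = (1 + (5 - 1*2))²*29 - 7 = (1 + (5 - 2))²*29 - 7 = (1 + 3)²*29 - 7 = 4²*29 - 7 = 16*29 - 7 = 464 - 7 = 457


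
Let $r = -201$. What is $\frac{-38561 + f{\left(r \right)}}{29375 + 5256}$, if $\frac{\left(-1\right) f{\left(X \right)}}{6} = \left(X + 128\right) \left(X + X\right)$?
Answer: $- \frac{214637}{34631} \approx -6.1978$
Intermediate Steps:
$f{\left(X \right)} = - 12 X \left(128 + X\right)$ ($f{\left(X \right)} = - 6 \left(X + 128\right) \left(X + X\right) = - 6 \left(128 + X\right) 2 X = - 6 \cdot 2 X \left(128 + X\right) = - 12 X \left(128 + X\right)$)
$\frac{-38561 + f{\left(r \right)}}{29375 + 5256} = \frac{-38561 - - 2412 \left(128 - 201\right)}{29375 + 5256} = \frac{-38561 - \left(-2412\right) \left(-73\right)}{34631} = \left(-38561 - 176076\right) \frac{1}{34631} = \left(-214637\right) \frac{1}{34631} = - \frac{214637}{34631}$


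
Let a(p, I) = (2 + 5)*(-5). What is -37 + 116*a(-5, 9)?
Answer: -4097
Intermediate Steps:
a(p, I) = -35 (a(p, I) = 7*(-5) = -35)
-37 + 116*a(-5, 9) = -37 + 116*(-35) = -37 - 4060 = -4097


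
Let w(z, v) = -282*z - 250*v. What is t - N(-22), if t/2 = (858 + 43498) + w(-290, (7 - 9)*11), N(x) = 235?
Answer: 263037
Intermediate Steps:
t = 263272 (t = 2*((858 + 43498) + (-282*(-290) - 250*(7 - 9)*11)) = 2*(44356 + (81780 - (-500)*11)) = 2*(44356 + (81780 - 250*(-22))) = 2*(44356 + (81780 + 5500)) = 2*(44356 + 87280) = 2*131636 = 263272)
t - N(-22) = 263272 - 1*235 = 263272 - 235 = 263037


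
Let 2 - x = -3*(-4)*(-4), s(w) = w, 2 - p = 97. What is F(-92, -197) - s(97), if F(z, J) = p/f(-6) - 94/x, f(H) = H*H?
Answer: -91367/900 ≈ -101.52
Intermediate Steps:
f(H) = H**2
p = -95 (p = 2 - 1*97 = 2 - 97 = -95)
x = 50 (x = 2 - (-3*(-4))*(-4) = 2 - 12*(-4) = 2 - 1*(-48) = 2 + 48 = 50)
F(z, J) = -4067/900 (F(z, J) = -95/((-6)**2) - 94/50 = -95/36 - 94*1/50 = -95*1/36 - 47/25 = -95/36 - 47/25 = -4067/900)
F(-92, -197) - s(97) = -4067/900 - 1*97 = -4067/900 - 97 = -91367/900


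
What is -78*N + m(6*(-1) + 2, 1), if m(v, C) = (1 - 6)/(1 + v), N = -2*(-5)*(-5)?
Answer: 11705/3 ≈ 3901.7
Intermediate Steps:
N = -50 (N = 10*(-5) = -50)
m(v, C) = -5/(1 + v)
-78*N + m(6*(-1) + 2, 1) = -78*(-50) - 5/(1 + (6*(-1) + 2)) = 3900 - 5/(1 + (-6 + 2)) = 3900 - 5/(1 - 4) = 3900 - 5/(-3) = 3900 - 5*(-1/3) = 3900 + 5/3 = 11705/3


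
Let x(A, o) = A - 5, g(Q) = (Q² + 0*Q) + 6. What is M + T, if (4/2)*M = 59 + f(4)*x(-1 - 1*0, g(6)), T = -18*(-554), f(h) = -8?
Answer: 20051/2 ≈ 10026.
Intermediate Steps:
g(Q) = 6 + Q² (g(Q) = (Q² + 0) + 6 = Q² + 6 = 6 + Q²)
T = 9972
x(A, o) = -5 + A
M = 107/2 (M = (59 - 8*(-5 + (-1 - 1*0)))/2 = (59 - 8*(-5 + (-1 + 0)))/2 = (59 - 8*(-5 - 1))/2 = (59 - 8*(-6))/2 = (59 + 48)/2 = (½)*107 = 107/2 ≈ 53.500)
M + T = 107/2 + 9972 = 20051/2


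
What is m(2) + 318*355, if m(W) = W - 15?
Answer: 112877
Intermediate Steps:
m(W) = -15 + W
m(2) + 318*355 = (-15 + 2) + 318*355 = -13 + 112890 = 112877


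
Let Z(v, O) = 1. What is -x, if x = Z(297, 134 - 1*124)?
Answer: -1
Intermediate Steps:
x = 1
-x = -1*1 = -1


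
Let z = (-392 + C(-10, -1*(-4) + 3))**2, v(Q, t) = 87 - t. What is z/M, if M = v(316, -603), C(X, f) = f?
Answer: 29645/138 ≈ 214.82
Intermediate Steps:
M = 690 (M = 87 - 1*(-603) = 87 + 603 = 690)
z = 148225 (z = (-392 + (-1*(-4) + 3))**2 = (-392 + (4 + 3))**2 = (-392 + 7)**2 = (-385)**2 = 148225)
z/M = 148225/690 = 148225*(1/690) = 29645/138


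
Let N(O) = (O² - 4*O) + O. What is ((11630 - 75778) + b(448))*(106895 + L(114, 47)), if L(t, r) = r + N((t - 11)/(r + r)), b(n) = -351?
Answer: -60946464416425/8836 ≈ -6.8975e+9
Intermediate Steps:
N(O) = O² - 3*O
L(t, r) = r + (-11 + t)*(-3 + (-11 + t)/(2*r))/(2*r) (L(t, r) = r + ((t - 11)/(r + r))*(-3 + (t - 11)/(r + r)) = r + ((-11 + t)/((2*r)))*(-3 + (-11 + t)/((2*r))) = r + ((-11 + t)*(1/(2*r)))*(-3 + (-11 + t)*(1/(2*r))) = r + ((-11 + t)/(2*r))*(-3 + (-11 + t)/(2*r)) = r + (-11 + t)*(-3 + (-11 + t)/(2*r))/(2*r))
((11630 - 75778) + b(448))*(106895 + L(114, 47)) = ((11630 - 75778) - 351)*(106895 + (47³ - (-11 + 114)*(11 - 1*114 + 6*47)/4)/47²) = (-64148 - 351)*(106895 + (103823 - ¼*103*(11 - 114 + 282))/2209) = -64499*(106895 + (103823 - ¼*103*179)/2209) = -64499*(106895 + (103823 - 18437/4)/2209) = -64499*(106895 + (1/2209)*(396855/4)) = -64499*(106895 + 396855/8836) = -64499*944921075/8836 = -60946464416425/8836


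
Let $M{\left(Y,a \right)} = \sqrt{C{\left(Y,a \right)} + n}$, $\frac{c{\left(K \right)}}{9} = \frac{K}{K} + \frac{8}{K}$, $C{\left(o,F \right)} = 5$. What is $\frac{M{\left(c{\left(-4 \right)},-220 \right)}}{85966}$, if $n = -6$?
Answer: $\frac{i}{85966} \approx 1.1633 \cdot 10^{-5} i$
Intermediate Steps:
$c{\left(K \right)} = 9 + \frac{72}{K}$ ($c{\left(K \right)} = 9 \left(\frac{K}{K} + \frac{8}{K}\right) = 9 \left(1 + \frac{8}{K}\right) = 9 + \frac{72}{K}$)
$M{\left(Y,a \right)} = i$ ($M{\left(Y,a \right)} = \sqrt{5 - 6} = \sqrt{-1} = i$)
$\frac{M{\left(c{\left(-4 \right)},-220 \right)}}{85966} = \frac{i}{85966}$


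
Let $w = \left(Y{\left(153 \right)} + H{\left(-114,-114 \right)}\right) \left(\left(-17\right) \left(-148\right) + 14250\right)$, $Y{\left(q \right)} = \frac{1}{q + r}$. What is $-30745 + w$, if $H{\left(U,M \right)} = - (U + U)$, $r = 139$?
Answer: $\frac{553626221}{146} \approx 3.792 \cdot 10^{6}$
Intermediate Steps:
$Y{\left(q \right)} = \frac{1}{139 + q}$ ($Y{\left(q \right)} = \frac{1}{q + 139} = \frac{1}{139 + q}$)
$H{\left(U,M \right)} = - 2 U$
$w = \frac{558114991}{146}$ ($w = \left(\frac{1}{139 + 153} - -228\right) \left(\left(-17\right) \left(-148\right) + 14250\right) = \left(\frac{1}{292} + 228\right) \left(2516 + 14250\right) = \left(\frac{1}{292} + 228\right) 16766 = \frac{66577}{292} \cdot 16766 = \frac{558114991}{146} \approx 3.8227 \cdot 10^{6}$)
$-30745 + w = -30745 + \frac{558114991}{146} = \frac{553626221}{146}$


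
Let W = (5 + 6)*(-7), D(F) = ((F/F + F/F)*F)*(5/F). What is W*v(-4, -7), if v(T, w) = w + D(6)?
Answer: -231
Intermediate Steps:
D(F) = 10 (D(F) = ((1 + 1)*F)*(5/F) = (2*F)*(5/F) = 10)
W = -77 (W = 11*(-7) = -77)
v(T, w) = 10 + w (v(T, w) = w + 10 = 10 + w)
W*v(-4, -7) = -77*(10 - 7) = -77*3 = -231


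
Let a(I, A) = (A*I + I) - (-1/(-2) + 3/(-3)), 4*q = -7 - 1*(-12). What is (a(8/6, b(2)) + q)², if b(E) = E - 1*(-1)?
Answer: 7225/144 ≈ 50.174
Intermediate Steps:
b(E) = 1 + E (b(E) = E + 1 = 1 + E)
q = 5/4 (q = (-7 - 1*(-12))/4 = (-7 + 12)/4 = (¼)*5 = 5/4 ≈ 1.2500)
a(I, A) = ½ + I + A*I (a(I, A) = (I + A*I) - (-1*(-½) + 3*(-⅓)) = (I + A*I) - (½ - 1) = (I + A*I) - 1*(-½) = (I + A*I) + ½ = ½ + I + A*I)
(a(8/6, b(2)) + q)² = ((½ + 8/6 + (1 + 2)*(8/6)) + 5/4)² = ((½ + 8*(⅙) + 3*(8*(⅙))) + 5/4)² = ((½ + 4/3 + 3*(4/3)) + 5/4)² = ((½ + 4/3 + 4) + 5/4)² = (35/6 + 5/4)² = (85/12)² = 7225/144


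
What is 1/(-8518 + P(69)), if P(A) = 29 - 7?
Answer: -1/8496 ≈ -0.00011770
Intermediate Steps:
P(A) = 22
1/(-8518 + P(69)) = 1/(-8518 + 22) = 1/(-8496) = -1/8496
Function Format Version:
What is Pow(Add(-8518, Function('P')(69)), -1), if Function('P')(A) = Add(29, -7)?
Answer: Rational(-1, 8496) ≈ -0.00011770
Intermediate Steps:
Function('P')(A) = 22
Pow(Add(-8518, Function('P')(69)), -1) = Pow(Add(-8518, 22), -1) = Pow(-8496, -1) = Rational(-1, 8496)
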